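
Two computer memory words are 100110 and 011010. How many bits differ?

Differing positions: 1, 2, 3, 4. Hamming distance = 4.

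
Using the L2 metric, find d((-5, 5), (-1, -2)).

√(Σ(x_i - y_i)²) = √((-5 - (-1))² + (5 - (-2))²)
= √((-4)² + 7²) = √(16 + 49) = √65 ≈ 8.0623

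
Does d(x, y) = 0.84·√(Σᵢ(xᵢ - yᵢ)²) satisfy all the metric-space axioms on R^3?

Yes. The L2 (Euclidean) norm induces a metric on R^3, and multiplying a metric by a positive constant 0.84 > 0 preserves all four axioms: non-negativity (0.84·||x-y|| ≥ 0), identity (0.84·||x-y|| = 0 ⟺ ||x-y|| = 0 ⟺ x = y), symmetry (||x-y|| = ||y-x||), and the triangle inequality (0.84·||x-z|| ≤ 0.84·||x-y|| + 0.84·||y-z||). So d is a metric.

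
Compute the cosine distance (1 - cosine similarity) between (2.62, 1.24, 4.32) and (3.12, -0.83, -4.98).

With u = (2.62, 1.24, 4.32), v = (3.12, -0.83, -4.98):
u·v = 2.62·3.12 + 1.24·(-0.83) + 4.32·(-4.98) = 8.1744 + (-1.0292) + (-21.5136) = -14.3684.
|u| = √(2.62² + 1.24² + 4.32²) = √(6.8644 + 1.5376 + 18.6624) = √27.0644, |v| = √(3.12² + (-0.83)² + (-4.98)²) = √(9.7344 + 0.6889 + 24.8004) = √35.2237.
cos θ = (u·v)/(|u||v|) = -14.3684/(√27.0644·√35.2237) ≈ -0.4654
Cosine distance = 1 - cos θ ≈ 1 - (-0.4654) = 1.4654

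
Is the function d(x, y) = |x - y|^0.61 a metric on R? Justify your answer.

Yes. With 0 < p = 0.61 ≤ 1, d(x,y) = |x-y|^0.61 is a metric on R. Non-negativity and symmetry are immediate; |x-y|^0.61 = 0 ⟺ |x-y| = 0 ⟺ x = y. For the triangle inequality, the function t ↦ t^0.61 is subadditive on [0,∞) when p ≤ 1, so |x-z|^0.61 ≤ (|x-y| + |y-z|)^0.61 ≤ |x-y|^0.61 + |y-z|^0.61.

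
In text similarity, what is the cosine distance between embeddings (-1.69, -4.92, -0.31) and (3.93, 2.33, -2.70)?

With u = (-1.69, -4.92, -0.31), v = (3.93, 2.33, -2.70):
u·v = (-1.69)·3.93 + (-4.92)·2.33 + (-0.31)·(-2.7) = (-6.6417) + (-11.4636) + 0.837 = -17.2683.
|u| = √((-1.69)² + (-4.92)² + (-0.31)²) = √(2.8561 + 24.2064 + 0.0961) = √27.1586, |v| = √(3.93² + 2.33² + (-2.7)²) = √(15.4449 + 5.4289 + 7.29) = √28.1638.
cos θ = (u·v)/(|u||v|) = -17.2683/(√27.1586·√28.1638) ≈ -0.6244
Cosine distance = 1 - cos θ ≈ 1 - (-0.6244) = 1.6244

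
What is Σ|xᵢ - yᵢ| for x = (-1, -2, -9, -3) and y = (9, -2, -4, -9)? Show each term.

Σ|x_i - y_i| = |-1 - 9| + |-2 - (-2)| + |-9 - (-4)| + |-3 - (-9)| = 10 + 0 + 5 + 6 = 21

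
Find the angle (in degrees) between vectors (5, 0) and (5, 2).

With u = (5, 0), v = (5, 2):
u·v = 5·5 + 0·2 = 25 + 0 = 25.
|u| = √(5² + 0²) = √25, |v| = √(5² + 2²) = √29, so |u||v| = √(25·29) = √725.
cos θ = (u·v)/(|u||v|) = 25/√725 ≈ 0.928477
θ = arccos(0.928477) ≈ 21.8°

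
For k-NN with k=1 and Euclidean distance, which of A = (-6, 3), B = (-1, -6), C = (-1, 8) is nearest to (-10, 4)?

Distances: d(A) ≈ 4.1231, d(B) ≈ 13.4536, d(C) ≈ 9.8489. Nearest: A = (-6, 3) with distance 4.1231.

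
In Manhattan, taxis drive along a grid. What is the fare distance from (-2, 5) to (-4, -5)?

Σ|x_i - y_i| = |-2 - (-4)| + |5 - (-5)| = 2 + 10 = 12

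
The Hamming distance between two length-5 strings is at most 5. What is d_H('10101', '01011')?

Differing positions: 1, 2, 3, 4. Hamming distance = 4. The maximum possible Hamming distance for length-5 strings is 5, so d_H/5 = 4/5 = 0.8.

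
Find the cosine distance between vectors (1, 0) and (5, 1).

With u = (1, 0), v = (5, 1):
u·v = 1·5 + 0·1 = 5 + 0 = 5.
|u| = √(1² + 0²) = √1, |v| = √(5² + 1²) = √26, so |u||v| = √(1·26) = √26.
cos θ = (u·v)/(|u||v|) = 5/√26 ≈ 0.9806
Cosine distance = 1 - cos θ ≈ 1 - 0.9806 = 0.0194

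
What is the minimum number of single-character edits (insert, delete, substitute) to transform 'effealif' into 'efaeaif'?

Let D[i][j] be the edit distance between the first i characters of 'effealif' and the first j characters of 'efaeaif', with D[i][0] = i, D[0][j] = j, and D[i][j] = D[i-1][j-1] if the characters match, else 1 + min(D[i-1][j], D[i][j-1], D[i-1][j-1]). Filling the table (rows: prefixes of 'effealif', columns: prefixes of 'efaeaif'):
     ε  e  f  a  e  a  i  f
  ε  0  1  2  3  4  5  6  7
  e  1  0  1  2  3  4  5  6
  f  2  1  0  1  2  3  4  5
  f  3  2  1  1  2  3  4  4
  e  4  3  2  2  1  2  3  4
  a  5  4  3  2  2  1  2  3
  l  6  5  4  3  3  2  2  3
  i  7  6  5  4  4  3  2  3
  f  8  7  6  5  5  4  3  2
The bottom-right entry gives D[8][7] = 2, so no sequence of fewer than 2 edits works. Backtracking through the table gives one optimal edit sequence (2 edits):
  effealif → efaealif (sub f→a @3)
  efaealif → efaeaif (del l @6)
Edit distance = 2.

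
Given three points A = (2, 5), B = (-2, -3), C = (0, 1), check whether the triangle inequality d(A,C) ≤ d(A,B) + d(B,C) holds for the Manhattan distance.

d(A,B) = 4 + 8 = 12, d(B,C) = 2 + 4 = 6, d(A,C) = 2 + 4 = 6.
d(A,C) = 6 ≤ 12 + 6 = 18. Triangle inequality is satisfied.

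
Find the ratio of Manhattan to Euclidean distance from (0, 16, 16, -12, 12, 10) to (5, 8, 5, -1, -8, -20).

L1 = |0 - 5| + |16 - 8| + |16 - 5| + |-12 - (-1)| + |12 - (-8)| + |10 - (-20)| = 5 + 8 + 11 + 11 + 20 + 30 = 85
L2 = √(5² + 8² + 11² + 11² + 20² + 30²) = √1631 ≈ 40.3856
L1 ≥ L2 always (equality iff movement is along one axis); L1 > L2 here.
Ratio L1/L2 = 85/√1631 ≈ 2.1047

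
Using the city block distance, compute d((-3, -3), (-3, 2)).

Σ|x_i - y_i| = |-3 - (-3)| + |-3 - 2| = 0 + 5 = 5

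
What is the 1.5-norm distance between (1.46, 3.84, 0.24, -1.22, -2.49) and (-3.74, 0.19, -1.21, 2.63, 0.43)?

(Σ|x_i - y_i|^1.5)^(1/1.5) = (|1.46 - (-3.74)|^1.5 + |3.84 - 0.19|^1.5 + |0.24 - (-1.21)|^1.5 + |-1.22 - 2.63|^1.5 + |-2.49 - 0.43|^1.5)^(1/1.5)
= (5.2^1.5 + 3.65^1.5 + 1.45^1.5 + 3.85^1.5 + 2.92^1.5)^(1/1.5) ≈ (11.8578 + 6.9733 + 1.746 + 7.5542 + 4.9897)^(1/1.5) = (33.121)^(1/1.5) ≈ 10.3134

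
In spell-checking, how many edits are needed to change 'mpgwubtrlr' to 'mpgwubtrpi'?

Let D[i][j] be the edit distance between the first i characters of 'mpgwubtrlr' and the first j characters of 'mpgwubtrpi', with D[i][0] = i, D[0][j] = j, and D[i][j] = D[i-1][j-1] if the characters match, else 1 + min(D[i-1][j], D[i][j-1], D[i-1][j-1]). Filling the table (rows: prefixes of 'mpgwubtrlr', columns: prefixes of 'mpgwubtrpi'):
     ε  m  p  g  w  u  b  t  r  p  i
  ε  0  1  2  3  4  5  6  7  8  9 10
  m  1  0  1  2  3  4  5  6  7  8  9
  p  2  1  0  1  2  3  4  5  6  7  8
  g  3  2  1  0  1  2  3  4  5  6  7
  w  4  3  2  1  0  1  2  3  4  5  6
  u  5  4  3  2  1  0  1  2  3  4  5
  b  6  5  4  3  2  1  0  1  2  3  4
  t  7  6  5  4  3  2  1  0  1  2  3
  r  8  7  6  5  4  3  2  1  0  1  2
  l  9  8  7  6  5  4  3  2  1  1  2
  r 10  9  8  7  6  5  4  3  2  2  2
The bottom-right entry gives D[10][10] = 2, so no sequence of fewer than 2 edits works. Backtracking through the table gives one optimal edit sequence (2 edits):
  mpgwubtrlr → mpgwubtrpr (sub l→p @9)
  mpgwubtrpr → mpgwubtrpi (sub r→i @10)
Edit distance = 2.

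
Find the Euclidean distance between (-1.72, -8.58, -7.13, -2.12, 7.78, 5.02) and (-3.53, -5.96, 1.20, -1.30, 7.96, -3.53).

√(Σ(x_i - y_i)²) = √((-1.72 - (-3.53))² + (-8.58 - (-5.96))² + (-7.13 - 1.2)² + (-2.12 - (-1.3))² + (7.78 - 7.96)² + (5.02 - (-3.53))²)
= √(1.81² + (-2.62)² + (-8.33)² + (-0.82)² + (-0.18)² + 8.55²) = √(3.2761 + 6.8644 + 69.3889 + 0.6724 + 0.0324 + 73.1025) = √153.3367 ≈ 12.3829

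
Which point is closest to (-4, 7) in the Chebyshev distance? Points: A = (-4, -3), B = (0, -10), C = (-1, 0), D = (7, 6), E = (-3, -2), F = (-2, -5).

Distances: d(A) = 10, d(B) = 17, d(C) = 7, d(D) = 11, d(E) = 9, d(F) = 12. Nearest: C = (-1, 0) with distance 7.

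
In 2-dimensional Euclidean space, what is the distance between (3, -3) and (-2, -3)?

√(Σ(x_i - y_i)²) = √((3 - (-2))² + (-3 - (-3))²)
= √(5² + 0²) = √(25 + 0) = √25 = 5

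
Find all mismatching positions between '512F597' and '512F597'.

Differing positions: none. Hamming distance = 0.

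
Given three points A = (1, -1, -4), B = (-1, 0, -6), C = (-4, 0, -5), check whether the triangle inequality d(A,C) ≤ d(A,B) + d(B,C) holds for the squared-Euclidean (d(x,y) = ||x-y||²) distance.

d(A,B) = 2² + 1² + 2² = 9, d(B,C) = 3² + 0² + 1² = 10, d(A,C) = 5² + 1² + 1² = 27.
d(A,C) = 27 > 9 + 10 = 19. Triangle inequality is VIOLATED. (Squared-Euclidean is not a metric — this is a counterexample.)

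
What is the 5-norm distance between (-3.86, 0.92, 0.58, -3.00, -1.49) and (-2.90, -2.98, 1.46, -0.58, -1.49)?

(Σ|x_i - y_i|^5)^(1/5) = (|-3.86 - (-2.9)|^5 + |0.92 - (-2.98)|^5 + |0.58 - 1.46|^5 + |-3 - (-0.58)|^5 + |-1.49 - (-1.49)|^5)^(1/5)
= (0.96^5 + 3.9^5 + 0.88^5 + 2.42^5 + 0^5)^(1/5) ≈ (0.8154 + 902.242 + 0.5277 + 82.9998 + 0)^(1/5) = (986.5849)^(1/5) ≈ 3.9703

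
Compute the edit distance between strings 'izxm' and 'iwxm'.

Let D[i][j] be the edit distance between the first i characters of 'izxm' and the first j characters of 'iwxm', with D[i][0] = i, D[0][j] = j, and D[i][j] = D[i-1][j-1] if the characters match, else 1 + min(D[i-1][j], D[i][j-1], D[i-1][j-1]). Filling the table (rows: prefixes of 'izxm', columns: prefixes of 'iwxm'):
     ε  i  w  x  m
  ε  0  1  2  3  4
  i  1  0  1  2  3
  z  2  1  1  2  3
  x  3  2  2  1  2
  m  4  3  3  2  1
The bottom-right entry gives D[4][4] = 1, so no sequence of fewer than 1 edit works. Backtracking through the table gives one optimal edit sequence (1 edit):
  izxm → iwxm (sub z→w @2)
Edit distance = 1.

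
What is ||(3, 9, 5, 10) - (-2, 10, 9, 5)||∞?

max(|x_i - y_i|) = max(|3 - (-2)|, |9 - 10|, |5 - 9|, |10 - 5|) = max(5, 1, 4, 5) = 5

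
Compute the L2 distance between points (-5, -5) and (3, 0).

(Σ|x_i - y_i|^2)^(1/2) = (|-5 - 3|^2 + |-5 - 0|^2)^(1/2)
= (8^2 + 5^2)^(1/2) = (64 + 25)^(1/2) = (89)^(1/2) ≈ 9.434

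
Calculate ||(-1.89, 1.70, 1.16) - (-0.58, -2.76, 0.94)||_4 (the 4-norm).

(Σ|x_i - y_i|^4)^(1/4) = (|-1.89 - (-0.58)|^4 + |1.7 - (-2.76)|^4 + |1.16 - 0.94|^4)^(1/4)
= (1.31^4 + 4.46^4 + 0.22^4)^(1/4) ≈ (2.945 + 395.6758 + 0.0023)^(1/4) = (398.6231)^(1/4) ≈ 4.4683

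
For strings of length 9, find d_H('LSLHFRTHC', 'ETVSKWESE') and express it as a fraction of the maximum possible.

Differing positions: 1, 2, 3, 4, 5, 6, 7, 8, 9. Hamming distance = 9. The maximum possible Hamming distance for length-9 strings is 9, so d_H/9 = 9/9 = 1.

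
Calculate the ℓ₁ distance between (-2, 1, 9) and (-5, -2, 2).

Σ|x_i - y_i| = |-2 - (-5)| + |1 - (-2)| + |9 - 2| = 3 + 3 + 7 = 13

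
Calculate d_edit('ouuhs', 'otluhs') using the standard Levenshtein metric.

Let D[i][j] be the edit distance between the first i characters of 'ouuhs' and the first j characters of 'otluhs', with D[i][0] = i, D[0][j] = j, and D[i][j] = D[i-1][j-1] if the characters match, else 1 + min(D[i-1][j], D[i][j-1], D[i-1][j-1]). Filling the table (rows: prefixes of 'ouuhs', columns: prefixes of 'otluhs'):
     ε  o  t  l  u  h  s
  ε  0  1  2  3  4  5  6
  o  1  0  1  2  3  4  5
  u  2  1  1  2  2  3  4
  u  3  2  2  2  2  3  4
  h  4  3  3  3  3  2  3
  s  5  4  4  4  4  3  2
The bottom-right entry gives D[5][6] = 2, so no sequence of fewer than 2 edits works. Backtracking through the table gives one optimal edit sequence (2 edits):
  ouuhs → otuuhs (ins t @2)
  otuuhs → otluhs (sub u→l @3)
Edit distance = 2.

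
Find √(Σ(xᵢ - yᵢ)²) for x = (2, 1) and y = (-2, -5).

√(Σ(x_i - y_i)²) = √((2 - (-2))² + (1 - (-5))²)
= √(4² + 6²) = √(16 + 36) = √52 ≈ 7.2111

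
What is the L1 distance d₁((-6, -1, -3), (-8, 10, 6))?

Σ|x_i - y_i| = |-6 - (-8)| + |-1 - 10| + |-3 - 6| = 2 + 11 + 9 = 22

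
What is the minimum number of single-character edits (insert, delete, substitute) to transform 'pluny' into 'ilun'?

Let D[i][j] be the edit distance between the first i characters of 'pluny' and the first j characters of 'ilun', with D[i][0] = i, D[0][j] = j, and D[i][j] = D[i-1][j-1] if the characters match, else 1 + min(D[i-1][j], D[i][j-1], D[i-1][j-1]). Filling the table (rows: prefixes of 'pluny', columns: prefixes of 'ilun'):
     ε  i  l  u  n
  ε  0  1  2  3  4
  p  1  1  2  3  4
  l  2  2  1  2  3
  u  3  3  2  1  2
  n  4  4  3  2  1
  y  5  5  4  3  2
The bottom-right entry gives D[5][4] = 2, so no sequence of fewer than 2 edits works. Backtracking through the table gives one optimal edit sequence (2 edits):
  pluny → iluny (sub p→i @1)
  iluny → ilun (del y @5)
Edit distance = 2.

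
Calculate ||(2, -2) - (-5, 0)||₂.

√(Σ(x_i - y_i)²) = √((2 - (-5))² + (-2 - 0)²)
= √(7² + (-2)²) = √(49 + 4) = √53 ≈ 7.2801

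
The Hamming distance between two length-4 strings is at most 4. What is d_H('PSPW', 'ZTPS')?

Differing positions: 1, 2, 4. Hamming distance = 3. The maximum possible Hamming distance for length-4 strings is 4, so d_H/4 = 3/4 = 0.75.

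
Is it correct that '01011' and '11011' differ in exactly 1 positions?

Differing positions: 1. Hamming distance = 1, so the claim is true.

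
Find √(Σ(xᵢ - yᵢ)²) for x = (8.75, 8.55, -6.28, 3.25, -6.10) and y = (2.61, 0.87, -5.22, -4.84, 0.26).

√(Σ(x_i - y_i)²) = √((8.75 - 2.61)² + (8.55 - 0.87)² + (-6.28 - (-5.22))² + (3.25 - (-4.84))² + (-6.1 - 0.26)²)
= √(6.14² + 7.68² + (-1.06)² + 8.09² + (-6.36)²) = √(37.6996 + 58.9824 + 1.1236 + 65.4481 + 40.4496) = √203.7033 ≈ 14.2725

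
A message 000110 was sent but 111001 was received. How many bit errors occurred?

Differing positions: 1, 2, 3, 4, 5, 6. Hamming distance = 6.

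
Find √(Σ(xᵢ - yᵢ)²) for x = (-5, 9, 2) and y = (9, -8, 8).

√(Σ(x_i - y_i)²) = √((-5 - 9)² + (9 - (-8))² + (2 - 8)²)
= √((-14)² + 17² + (-6)²) = √(196 + 289 + 36) = √521 ≈ 22.8254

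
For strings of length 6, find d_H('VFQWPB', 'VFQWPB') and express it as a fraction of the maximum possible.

Differing positions: none. Hamming distance = 0. The maximum possible Hamming distance for length-6 strings is 6, so d_H/6 = 0/6 = 0.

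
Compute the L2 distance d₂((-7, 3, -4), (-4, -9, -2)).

√(Σ(x_i - y_i)²) = √((-7 - (-4))² + (3 - (-9))² + (-4 - (-2))²)
= √((-3)² + 12² + (-2)²) = √(9 + 144 + 4) = √157 ≈ 12.53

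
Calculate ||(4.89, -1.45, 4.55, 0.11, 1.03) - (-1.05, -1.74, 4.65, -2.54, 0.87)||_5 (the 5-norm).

(Σ|x_i - y_i|^5)^(1/5) = (|4.89 - (-1.05)|^5 + |-1.45 - (-1.74)|^5 + |4.55 - 4.65|^5 + |0.11 - (-2.54)|^5 + |1.03 - 0.87|^5)^(1/5)
= (5.94^5 + 0.29^5 + 0.1^5 + 2.65^5 + 0.16^5)^(1/5) ≈ (7394.8986 + 0.0021 + 0 + 130.6861 + 0.0001)^(1/5) = (7525.5869)^(1/5) ≈ 5.9608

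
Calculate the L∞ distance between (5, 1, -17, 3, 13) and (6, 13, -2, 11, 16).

max(|x_i - y_i|) = max(|5 - 6|, |1 - 13|, |-17 - (-2)|, |3 - 11|, |13 - 16|) = max(1, 12, 15, 8, 3) = 15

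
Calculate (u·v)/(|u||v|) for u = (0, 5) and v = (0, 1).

With u = (0, 5), v = (0, 1):
u·v = 0·0 + 5·1 = 0 + 5 = 5.
|u| = √(0² + 5²) = √25, |v| = √(0² + 1²) = √1, so |u||v| = √(25·1) = √25 = 5.
cos θ = (u·v)/(|u||v|) = 5/5 = 1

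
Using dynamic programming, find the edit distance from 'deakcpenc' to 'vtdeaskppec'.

Let D[i][j] be the edit distance between the first i characters of 'deakcpenc' and the first j characters of 'vtdeaskppec', with D[i][0] = i, D[0][j] = j, and D[i][j] = D[i-1][j-1] if the characters match, else 1 + min(D[i-1][j], D[i][j-1], D[i-1][j-1]). Filling the table (rows: prefixes of 'deakcpenc', columns: prefixes of 'vtdeaskppec'):
     ε  v  t  d  e  a  s  k  p  p  e  c
  ε  0  1  2  3  4  5  6  7  8  9 10 11
  d  1  1  2  2  3  4  5  6  7  8  9 10
  e  2  2  2  3  2  3  4  5  6  7  8  9
  a  3  3  3  3  3  2  3  4  5  6  7  8
  k  4  4  4  4  4  3  3  3  4  5  6  7
  c  5  5  5  5  5  4  4  4  4  5  6  6
  p  6  6  6  6  6  5  5  5  4  4  5  6
  e  7  7  7  7  6  6  6  6  5  5  4  5
  n  8  8  8  8  7  7  7  7  6  6  5  5
  c  9  9  9  9  8  8  8  8  7  7  6  5
The bottom-right entry gives D[9][11] = 5, so no sequence of fewer than 5 edits works. Backtracking through the table gives one optimal edit sequence (5 edits):
  deakcpenc → vdeakcpenc (ins v @1)
  vdeakcpenc → vtdeakcpenc (ins t @2)
  vtdeakcpenc → vtdeaskcpenc (ins s @6)
  vtdeaskcpenc → vtdeaskppenc (sub c→p @8)
  vtdeaskppenc → vtdeaskppec (del n @11)
Edit distance = 5.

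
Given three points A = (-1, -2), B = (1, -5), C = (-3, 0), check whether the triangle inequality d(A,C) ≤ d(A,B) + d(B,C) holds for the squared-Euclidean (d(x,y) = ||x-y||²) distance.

d(A,B) = 2² + 3² = 13, d(B,C) = 4² + 5² = 41, d(A,C) = 2² + 2² = 8.
d(A,C) = 8 ≤ 13 + 41 = 54. Triangle inequality is satisfied.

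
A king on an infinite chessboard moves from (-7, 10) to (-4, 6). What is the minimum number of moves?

max(|x_i - y_i|) = max(|-7 - (-4)|, |10 - 6|) = max(3, 4) = 4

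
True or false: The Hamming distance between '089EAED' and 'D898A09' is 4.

Differing positions: 1, 4, 6, 7. Hamming distance = 4, so the claim is true.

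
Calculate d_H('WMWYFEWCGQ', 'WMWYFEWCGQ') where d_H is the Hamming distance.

Differing positions: none. Hamming distance = 0.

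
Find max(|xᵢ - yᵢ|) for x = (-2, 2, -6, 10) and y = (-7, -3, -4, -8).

max(|x_i - y_i|) = max(|-2 - (-7)|, |2 - (-3)|, |-6 - (-4)|, |10 - (-8)|) = max(5, 5, 2, 18) = 18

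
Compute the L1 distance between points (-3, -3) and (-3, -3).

Σ|x_i - y_i| = |-3 - (-3)| + |-3 - (-3)| = 0 + 0 = 0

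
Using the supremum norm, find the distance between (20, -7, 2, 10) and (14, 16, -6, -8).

max(|x_i - y_i|) = max(|20 - 14|, |-7 - 16|, |2 - (-6)|, |10 - (-8)|) = max(6, 23, 8, 18) = 23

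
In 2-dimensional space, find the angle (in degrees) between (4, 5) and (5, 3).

With u = (4, 5), v = (5, 3):
u·v = 4·5 + 5·3 = 20 + 15 = 35.
|u| = √(4² + 5²) = √41, |v| = √(5² + 3²) = √34, so |u||v| = √(41·34) = √1394.
cos θ = (u·v)/(|u||v|) = 35/√1394 ≈ 0.937425
θ = arccos(0.937425) ≈ 20.38°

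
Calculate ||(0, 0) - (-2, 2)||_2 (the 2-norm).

(Σ|x_i - y_i|^2)^(1/2) = (|0 - (-2)|^2 + |0 - 2|^2)^(1/2)
= (2^2 + 2^2)^(1/2) = (4 + 4)^(1/2) = (8)^(1/2) ≈ 2.8284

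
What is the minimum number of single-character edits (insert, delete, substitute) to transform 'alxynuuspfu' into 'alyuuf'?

Let D[i][j] be the edit distance between the first i characters of 'alxynuuspfu' and the first j characters of 'alyuuf', with D[i][0] = i, D[0][j] = j, and D[i][j] = D[i-1][j-1] if the characters match, else 1 + min(D[i-1][j], D[i][j-1], D[i-1][j-1]). Filling the table (rows: prefixes of 'alxynuuspfu', columns: prefixes of 'alyuuf'):
     ε  a  l  y  u  u  f
  ε  0  1  2  3  4  5  6
  a  1  0  1  2  3  4  5
  l  2  1  0  1  2  3  4
  x  3  2  1  1  2  3  4
  y  4  3  2  1  2  3  4
  n  5  4  3  2  2  3  4
  u  6  5  4  3  2  2  3
  u  7  6  5  4  3  2  3
  s  8  7  6  5  4  3  3
  p  9  8  7  6  5  4  4
  f 10  9  8  7  6  5  4
  u 11 10  9  8  7  6  5
The bottom-right entry gives D[11][6] = 5, so no sequence of fewer than 5 edits works. Backtracking through the table gives one optimal edit sequence (5 edits):
  alxynuuspfu → alynuuspfu (del x @3)
  alynuuspfu → alyuuspfu (del n @4)
  alyuuspfu → alyuupfu (del s @6)
  alyuupfu → alyuufu (del p @6)
  alyuufu → alyuuf (del u @7)
Edit distance = 5.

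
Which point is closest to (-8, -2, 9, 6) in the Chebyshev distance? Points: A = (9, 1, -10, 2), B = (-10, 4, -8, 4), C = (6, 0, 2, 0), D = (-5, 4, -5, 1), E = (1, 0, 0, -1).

Distances: d(A) = 19, d(B) = 17, d(C) = 14, d(D) = 14, d(E) = 9. Nearest: E = (1, 0, 0, -1) with distance 9.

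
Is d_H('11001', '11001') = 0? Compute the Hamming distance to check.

Differing positions: none. Hamming distance = 0, so the claim is true.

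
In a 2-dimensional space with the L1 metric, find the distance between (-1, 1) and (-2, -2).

Σ|x_i - y_i| = |-1 - (-2)| + |1 - (-2)| = 1 + 3 = 4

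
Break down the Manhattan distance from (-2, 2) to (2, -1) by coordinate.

Σ|x_i - y_i| = |-2 - 2| + |2 - (-1)| = 4 + 3 = 7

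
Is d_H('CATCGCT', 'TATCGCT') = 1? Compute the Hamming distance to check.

Differing positions: 1. Hamming distance = 1, so the claim is true.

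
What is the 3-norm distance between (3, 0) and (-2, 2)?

(Σ|x_i - y_i|^3)^(1/3) = (|3 - (-2)|^3 + |0 - 2|^3)^(1/3)
= (5^3 + 2^3)^(1/3) = (125 + 8)^(1/3) = (133)^(1/3) ≈ 5.1045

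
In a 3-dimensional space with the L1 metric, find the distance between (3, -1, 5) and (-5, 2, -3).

Σ|x_i - y_i| = |3 - (-5)| + |-1 - 2| + |5 - (-3)| = 8 + 3 + 8 = 19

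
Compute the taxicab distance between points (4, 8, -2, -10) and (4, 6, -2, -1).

Σ|x_i - y_i| = |4 - 4| + |8 - 6| + |-2 - (-2)| + |-10 - (-1)| = 0 + 2 + 0 + 9 = 11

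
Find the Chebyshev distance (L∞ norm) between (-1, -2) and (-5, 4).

max(|x_i - y_i|) = max(|-1 - (-5)|, |-2 - 4|) = max(4, 6) = 6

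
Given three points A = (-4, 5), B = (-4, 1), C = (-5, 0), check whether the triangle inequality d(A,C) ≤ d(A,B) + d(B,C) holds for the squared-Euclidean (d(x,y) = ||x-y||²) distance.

d(A,B) = 0² + 4² = 16, d(B,C) = 1² + 1² = 2, d(A,C) = 1² + 5² = 26.
d(A,C) = 26 > 16 + 2 = 18. Triangle inequality is VIOLATED. (Squared-Euclidean is not a metric — this is a counterexample.)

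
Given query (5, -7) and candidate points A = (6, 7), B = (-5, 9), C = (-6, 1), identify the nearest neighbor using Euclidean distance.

Distances: d(A) ≈ 14.0357, d(B) ≈ 18.868, d(C) ≈ 13.6015. Nearest: C = (-6, 1) with distance 13.6015.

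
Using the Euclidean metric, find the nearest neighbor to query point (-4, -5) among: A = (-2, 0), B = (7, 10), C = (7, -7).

Distances: d(A) ≈ 5.3852, d(B) ≈ 18.6011, d(C) ≈ 11.1803. Nearest: A = (-2, 0) with distance 5.3852.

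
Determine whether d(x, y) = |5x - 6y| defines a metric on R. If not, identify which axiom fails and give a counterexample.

No. d fails symmetry: d(7, 8) = |5·7 - 6·8| = |-13| = 13, but d(8, 7) = |5·8 - 6·7| = |-2| = 2. Since 13 ≠ 2, d(x,y) ≠ d(y,x) in general.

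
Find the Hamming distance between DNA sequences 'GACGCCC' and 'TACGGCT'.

Differing positions: 1, 5, 7. Hamming distance = 3.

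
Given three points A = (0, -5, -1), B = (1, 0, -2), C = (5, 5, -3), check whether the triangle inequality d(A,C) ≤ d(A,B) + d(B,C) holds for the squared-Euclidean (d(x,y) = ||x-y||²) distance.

d(A,B) = 1² + 5² + 1² = 27, d(B,C) = 4² + 5² + 1² = 42, d(A,C) = 5² + 10² + 2² = 129.
d(A,C) = 129 > 27 + 42 = 69. Triangle inequality is VIOLATED. (Squared-Euclidean is not a metric — this is a counterexample.)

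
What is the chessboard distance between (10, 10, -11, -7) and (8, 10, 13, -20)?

max(|x_i - y_i|) = max(|10 - 8|, |10 - 10|, |-11 - 13|, |-7 - (-20)|) = max(2, 0, 24, 13) = 24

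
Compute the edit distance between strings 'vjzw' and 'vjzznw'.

Let D[i][j] be the edit distance between the first i characters of 'vjzw' and the first j characters of 'vjzznw', with D[i][0] = i, D[0][j] = j, and D[i][j] = D[i-1][j-1] if the characters match, else 1 + min(D[i-1][j], D[i][j-1], D[i-1][j-1]). Filling the table (rows: prefixes of 'vjzw', columns: prefixes of 'vjzznw'):
     ε  v  j  z  z  n  w
  ε  0  1  2  3  4  5  6
  v  1  0  1  2  3  4  5
  j  2  1  0  1  2  3  4
  z  3  2  1  0  1  2  3
  w  4  3  2  1  1  2  2
The bottom-right entry gives D[4][6] = 2, so no sequence of fewer than 2 edits works. Backtracking through the table gives one optimal edit sequence (2 edits):
  vjzw → vjzzw (ins z @3)
  vjzzw → vjzznw (ins n @5)
Edit distance = 2.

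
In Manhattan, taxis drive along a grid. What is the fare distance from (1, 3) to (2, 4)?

Σ|x_i - y_i| = |1 - 2| + |3 - 4| = 1 + 1 = 2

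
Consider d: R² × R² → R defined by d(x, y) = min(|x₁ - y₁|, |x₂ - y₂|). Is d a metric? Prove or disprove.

No. d fails identity of indiscernibles: take x = (2, 0) and y = (2, 4). Then d(x,y) = min(|2 - 2|, |0 - 4|) = min(0, 4) = 0, yet x ≠ y.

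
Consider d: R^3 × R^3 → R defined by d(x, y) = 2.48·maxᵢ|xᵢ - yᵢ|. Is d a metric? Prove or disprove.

Yes. The L∞ (Chebyshev) norm induces a metric on R^3, and multiplying a metric by a positive constant 2.48 > 0 preserves all four axioms: non-negativity (2.48·||x-y|| ≥ 0), identity (2.48·||x-y|| = 0 ⟺ ||x-y|| = 0 ⟺ x = y), symmetry (||x-y|| = ||y-x||), and the triangle inequality (2.48·||x-z|| ≤ 2.48·||x-y|| + 2.48·||y-z||). So d is a metric.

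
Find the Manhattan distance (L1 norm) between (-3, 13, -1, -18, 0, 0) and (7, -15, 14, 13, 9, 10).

Σ|x_i - y_i| = |-3 - 7| + |13 - (-15)| + |-1 - 14| + |-18 - 13| + |0 - 9| + |0 - 10| = 10 + 28 + 15 + 31 + 9 + 10 = 103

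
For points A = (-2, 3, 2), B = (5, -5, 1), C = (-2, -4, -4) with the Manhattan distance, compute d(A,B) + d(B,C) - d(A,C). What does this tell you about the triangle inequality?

d(A,B) = 7 + 8 + 1 = 16, d(B,C) = 7 + 1 + 5 = 13, d(A,C) = 0 + 7 + 6 = 13.
d(A,B) + d(B,C) - d(A,C) = 16 + 13 - 13 = 29 - 13 = 16. This is ≥ 0, so the triangle inequality holds for these points.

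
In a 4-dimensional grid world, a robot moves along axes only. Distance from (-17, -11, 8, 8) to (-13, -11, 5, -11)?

Σ|x_i - y_i| = |-17 - (-13)| + |-11 - (-11)| + |8 - 5| + |8 - (-11)| = 4 + 0 + 3 + 19 = 26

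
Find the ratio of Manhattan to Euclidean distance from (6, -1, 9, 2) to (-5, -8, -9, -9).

L1 = |6 - (-5)| + |-1 - (-8)| + |9 - (-9)| + |2 - (-9)| = 11 + 7 + 18 + 11 = 47
L2 = √(11² + 7² + 18² + 11²) = √615 ≈ 24.7992
L1 ≥ L2 always (equality iff movement is along one axis); L1 > L2 here.
Ratio L1/L2 = 47/√615 ≈ 1.8952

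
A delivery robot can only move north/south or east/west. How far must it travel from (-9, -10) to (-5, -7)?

Σ|x_i - y_i| = |-9 - (-5)| + |-10 - (-7)| = 4 + 3 = 7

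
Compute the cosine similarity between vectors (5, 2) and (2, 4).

With u = (5, 2), v = (2, 4):
u·v = 5·2 + 2·4 = 10 + 8 = 18.
|u| = √(5² + 2²) = √29, |v| = √(2² + 4²) = √20, so |u||v| = √(29·20) = √580.
cos θ = (u·v)/(|u||v|) = 18/√580 ≈ 0.7474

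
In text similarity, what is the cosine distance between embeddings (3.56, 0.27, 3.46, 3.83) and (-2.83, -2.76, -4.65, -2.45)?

With u = (3.56, 0.27, 3.46, 3.83), v = (-2.83, -2.76, -4.65, -2.45):
u·v = 3.56·(-2.83) + 0.27·(-2.76) + 3.46·(-4.65) + 3.83·(-2.45) = (-10.0748) + (-0.7452) + (-16.089) + (-9.3835) = -36.2925.
|u| = √(3.56² + 0.27² + 3.46² + 3.83²) = √(12.6736 + 0.0729 + 11.9716 + 14.6689) = √39.387, |v| = √((-2.83)² + (-2.76)² + (-4.65)² + (-2.45)²) = √(8.0089 + 7.6176 + 21.6225 + 6.0025) = √43.2515.
cos θ = (u·v)/(|u||v|) = -36.2925/(√39.387·√43.2515) ≈ -0.8793
Cosine distance = 1 - cos θ ≈ 1 - (-0.8793) = 1.8793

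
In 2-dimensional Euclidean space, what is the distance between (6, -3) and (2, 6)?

√(Σ(x_i - y_i)²) = √((6 - 2)² + (-3 - 6)²)
= √(4² + (-9)²) = √(16 + 81) = √97 ≈ 9.8489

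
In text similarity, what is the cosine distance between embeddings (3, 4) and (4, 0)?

With u = (3, 4), v = (4, 0):
u·v = 3·4 + 4·0 = 12 + 0 = 12.
|u| = √(3² + 4²) = √25, |v| = √(4² + 0²) = √16, so |u||v| = √(25·16) = √400 = 20.
cos θ = (u·v)/(|u||v|) = 12/20 = 0.6
Cosine distance = 1 - cos θ = 1 - 0.6 = 0.4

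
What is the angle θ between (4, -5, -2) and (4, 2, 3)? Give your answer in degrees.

With u = (4, -5, -2), v = (4, 2, 3):
u·v = 4·4 + (-5)·2 + (-2)·3 = 16 + (-10) + (-6) = 0.
|u| = √(4² + (-5)² + (-2)²) = √45, |v| = √(4² + 2² + 3²) = √29, so |u||v| = √(45·29) = √1305.
cos θ = (u·v)/(|u||v|) = 0/√1305 = 0 (the vectors are orthogonal)
θ = arccos(0) = 90°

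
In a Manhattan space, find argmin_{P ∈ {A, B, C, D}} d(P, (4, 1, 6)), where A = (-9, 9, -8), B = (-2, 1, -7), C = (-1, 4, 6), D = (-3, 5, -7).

Distances: d(A) = 35, d(B) = 19, d(C) = 8, d(D) = 24. Nearest: C = (-1, 4, 6) with distance 8.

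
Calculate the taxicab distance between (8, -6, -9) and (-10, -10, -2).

Σ|x_i - y_i| = |8 - (-10)| + |-6 - (-10)| + |-9 - (-2)| = 18 + 4 + 7 = 29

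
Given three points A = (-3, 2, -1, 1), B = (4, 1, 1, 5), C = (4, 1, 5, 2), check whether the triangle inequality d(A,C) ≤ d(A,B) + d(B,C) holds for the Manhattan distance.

d(A,B) = 7 + 1 + 2 + 4 = 14, d(B,C) = 0 + 0 + 4 + 3 = 7, d(A,C) = 7 + 1 + 6 + 1 = 15.
d(A,C) = 15 ≤ 14 + 7 = 21. Triangle inequality is satisfied.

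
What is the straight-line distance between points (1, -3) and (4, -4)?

√(Σ(x_i - y_i)²) = √((1 - 4)² + (-3 - (-4))²)
= √((-3)² + 1²) = √(9 + 1) = √10 ≈ 3.1623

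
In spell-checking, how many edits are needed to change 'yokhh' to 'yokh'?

Let D[i][j] be the edit distance between the first i characters of 'yokhh' and the first j characters of 'yokh', with D[i][0] = i, D[0][j] = j, and D[i][j] = D[i-1][j-1] if the characters match, else 1 + min(D[i-1][j], D[i][j-1], D[i-1][j-1]). Filling the table (rows: prefixes of 'yokhh', columns: prefixes of 'yokh'):
     ε  y  o  k  h
  ε  0  1  2  3  4
  y  1  0  1  2  3
  o  2  1  0  1  2
  k  3  2  1  0  1
  h  4  3  2  1  0
  h  5  4  3  2  1
The bottom-right entry gives D[5][4] = 1, so no sequence of fewer than 1 edit works. Backtracking through the table gives one optimal edit sequence (1 edit):
  yokhh → yokh (del h @4)
Edit distance = 1.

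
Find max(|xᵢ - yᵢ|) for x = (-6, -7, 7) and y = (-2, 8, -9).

max(|x_i - y_i|) = max(|-6 - (-2)|, |-7 - 8|, |7 - (-9)|) = max(4, 15, 16) = 16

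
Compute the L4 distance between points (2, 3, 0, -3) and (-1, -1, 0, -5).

(Σ|x_i - y_i|^4)^(1/4) = (|2 - (-1)|^4 + |3 - (-1)|^4 + |0 - 0|^4 + |-3 - (-5)|^4)^(1/4)
= (3^4 + 4^4 + 0^4 + 2^4)^(1/4) = (81 + 256 + 0 + 16)^(1/4) = (353)^(1/4) ≈ 4.3345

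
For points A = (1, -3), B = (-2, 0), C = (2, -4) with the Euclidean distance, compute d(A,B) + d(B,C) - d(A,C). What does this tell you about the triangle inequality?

d(A,B) = √(3² + 3²) = √18 ≈ 4.2426, d(B,C) = √(4² + 4²) = √32 ≈ 5.6569, d(A,C) = √(1² + 1²) = √2 ≈ 1.4142.
d(A,B) + d(B,C) - d(A,C) = 4.2426 + 5.6569 - 1.4142 = 9.8995 - 1.4142 = 8.4853 (to 4 decimal places). This is ≥ 0, so the triangle inequality holds for these points.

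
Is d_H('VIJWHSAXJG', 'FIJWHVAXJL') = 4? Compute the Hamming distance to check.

Differing positions: 1, 6, 10. Hamming distance = 3, so the claim that d_H = 4 is false.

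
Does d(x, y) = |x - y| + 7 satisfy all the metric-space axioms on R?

No. d fails identity of indiscernibles (specifically d(x,x) = 0): d(6, 6) = |6 - 6| + 7 = 0 + 7 = 7 ≠ 0.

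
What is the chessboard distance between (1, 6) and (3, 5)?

max(|x_i - y_i|) = max(|1 - 3|, |6 - 5|) = max(2, 1) = 2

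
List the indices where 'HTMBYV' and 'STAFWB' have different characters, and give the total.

Differing positions: 1, 3, 4, 5, 6. Hamming distance = 5.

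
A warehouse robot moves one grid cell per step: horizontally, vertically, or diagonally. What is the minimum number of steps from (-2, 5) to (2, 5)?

max(|x_i - y_i|) = max(|-2 - 2|, |5 - 5|) = max(4, 0) = 4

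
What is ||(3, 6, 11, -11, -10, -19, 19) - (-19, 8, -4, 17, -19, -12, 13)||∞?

max(|x_i - y_i|) = max(|3 - (-19)|, |6 - 8|, |11 - (-4)|, |-11 - 17|, |-10 - (-19)|, |-19 - (-12)|, |19 - 13|) = max(22, 2, 15, 28, 9, 7, 6) = 28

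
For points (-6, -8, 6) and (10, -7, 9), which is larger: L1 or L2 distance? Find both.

L1 = |-6 - 10| + |-8 - (-7)| + |6 - 9| = 16 + 1 + 3 = 20
L2 = √(16² + 1² + 3²) = √266 ≈ 16.3095
L1 ≥ L2 always (equality iff movement is along one axis); L1 > L2 here.
Ratio L1/L2 = 20/√266 ≈ 1.2263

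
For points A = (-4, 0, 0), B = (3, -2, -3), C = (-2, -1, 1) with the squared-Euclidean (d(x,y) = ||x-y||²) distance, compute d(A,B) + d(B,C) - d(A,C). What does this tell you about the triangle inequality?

d(A,B) = 7² + 2² + 3² = 62, d(B,C) = 5² + 1² + 4² = 42, d(A,C) = 2² + 1² + 1² = 6.
d(A,B) + d(B,C) - d(A,C) = 62 + 42 - 6 = 104 - 6 = 98. This is ≥ 0, so the triangle inequality holds for these points.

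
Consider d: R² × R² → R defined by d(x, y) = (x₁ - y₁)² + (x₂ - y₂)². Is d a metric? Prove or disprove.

No. The squared Euclidean distance fails the triangle inequality. Counterexample: x = (0, 0), y = (2, 5), z = (4, 10). d(x,z) = 4² + 10² = 116, but d(x,y) + d(y,z) = (2² + 5²) + (2² + 5²) = 29 + 29 = 58. Since 116 > 58, the triangle inequality is violated. (Note: √d, the ordinary Euclidean distance, IS a metric.)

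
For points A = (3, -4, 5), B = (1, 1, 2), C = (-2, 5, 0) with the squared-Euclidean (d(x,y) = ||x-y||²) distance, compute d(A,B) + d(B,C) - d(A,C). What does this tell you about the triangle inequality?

d(A,B) = 2² + 5² + 3² = 38, d(B,C) = 3² + 4² + 2² = 29, d(A,C) = 5² + 9² + 5² = 131.
d(A,B) + d(B,C) - d(A,C) = 38 + 29 - 131 = 67 - 131 = -64. This is < 0, so the triangle inequality FAILS for these points (squared-Euclidean is not a metric).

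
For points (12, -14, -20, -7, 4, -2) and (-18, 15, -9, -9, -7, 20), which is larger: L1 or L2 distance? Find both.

L1 = |12 - (-18)| + |-14 - 15| + |-20 - (-9)| + |-7 - (-9)| + |4 - (-7)| + |-2 - 20| = 30 + 29 + 11 + 2 + 11 + 22 = 105
L2 = √(30² + 29² + 11² + 2² + 11² + 22²) = √2471 ≈ 49.7092
L1 ≥ L2 always (equality iff movement is along one axis); L1 > L2 here.
Ratio L1/L2 = 105/√2471 ≈ 2.1123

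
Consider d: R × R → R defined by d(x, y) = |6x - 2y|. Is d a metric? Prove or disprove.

No. d fails symmetry: d(1, 3) = |6·1 - 2·3| = |0| = 0, but d(3, 1) = |6·3 - 2·1| = |16| = 16. Since 0 ≠ 16, d(x,y) ≠ d(y,x) in general.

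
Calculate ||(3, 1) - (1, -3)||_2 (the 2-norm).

(Σ|x_i - y_i|^2)^(1/2) = (|3 - 1|^2 + |1 - (-3)|^2)^(1/2)
= (2^2 + 4^2)^(1/2) = (4 + 16)^(1/2) = (20)^(1/2) ≈ 4.4721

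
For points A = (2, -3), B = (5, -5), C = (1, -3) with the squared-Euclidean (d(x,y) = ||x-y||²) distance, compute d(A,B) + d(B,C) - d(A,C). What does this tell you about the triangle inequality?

d(A,B) = 3² + 2² = 13, d(B,C) = 4² + 2² = 20, d(A,C) = 1² + 0² = 1.
d(A,B) + d(B,C) - d(A,C) = 13 + 20 - 1 = 33 - 1 = 32. This is ≥ 0, so the triangle inequality holds for these points.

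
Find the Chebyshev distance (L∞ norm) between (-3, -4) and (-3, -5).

max(|x_i - y_i|) = max(|-3 - (-3)|, |-4 - (-5)|) = max(0, 1) = 1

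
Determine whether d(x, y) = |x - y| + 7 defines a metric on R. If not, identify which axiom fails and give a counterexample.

No. d fails identity of indiscernibles (specifically d(x,x) = 0): d(-8, -8) = |-8 - (-8)| + 7 = 0 + 7 = 7 ≠ 0.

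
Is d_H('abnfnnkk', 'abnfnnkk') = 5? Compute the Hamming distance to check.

Differing positions: none. Hamming distance = 0, so the claim that d_H = 5 is false.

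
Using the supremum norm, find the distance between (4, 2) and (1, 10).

max(|x_i - y_i|) = max(|4 - 1|, |2 - 10|) = max(3, 8) = 8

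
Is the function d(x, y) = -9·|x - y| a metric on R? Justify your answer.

No. With c = -9 < 0, d fails non-negativity: d(8, 13) = -9·|8 - 13| = -9·5 = -45 < 0.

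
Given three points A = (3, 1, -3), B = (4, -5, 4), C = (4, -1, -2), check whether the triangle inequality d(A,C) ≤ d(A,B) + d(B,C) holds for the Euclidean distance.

d(A,B) = √(1² + 6² + 7²) = √86 ≈ 9.2736, d(B,C) = √(0² + 4² + 6²) = √52 ≈ 7.2111, d(A,C) = √(1² + 2² + 1²) = √6 ≈ 2.4495.
d(A,C) ≈ 2.4495 ≤ 9.2736 + 7.2111 = 16.4847. Triangle inequality is satisfied.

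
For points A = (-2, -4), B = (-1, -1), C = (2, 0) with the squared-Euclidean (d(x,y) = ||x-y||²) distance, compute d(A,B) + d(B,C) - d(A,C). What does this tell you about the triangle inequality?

d(A,B) = 1² + 3² = 10, d(B,C) = 3² + 1² = 10, d(A,C) = 4² + 4² = 32.
d(A,B) + d(B,C) - d(A,C) = 10 + 10 - 32 = 20 - 32 = -12. This is < 0, so the triangle inequality FAILS for these points (squared-Euclidean is not a metric).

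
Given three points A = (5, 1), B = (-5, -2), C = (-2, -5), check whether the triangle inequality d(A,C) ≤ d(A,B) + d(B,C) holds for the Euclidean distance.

d(A,B) = √(10² + 3²) = √109 ≈ 10.4403, d(B,C) = √(3² + 3²) = √18 ≈ 4.2426, d(A,C) = √(7² + 6²) = √85 ≈ 9.2195.
d(A,C) ≈ 9.2195 ≤ 10.4403 + 4.2426 = 14.6829. Triangle inequality is satisfied.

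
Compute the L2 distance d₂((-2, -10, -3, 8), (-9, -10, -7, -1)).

√(Σ(x_i - y_i)²) = √((-2 - (-9))² + (-10 - (-10))² + (-3 - (-7))² + (8 - (-1))²)
= √(7² + 0² + 4² + 9²) = √(49 + 0 + 16 + 81) = √146 ≈ 12.083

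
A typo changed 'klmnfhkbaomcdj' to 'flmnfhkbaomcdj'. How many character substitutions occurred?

Differing positions: 1. Hamming distance = 1.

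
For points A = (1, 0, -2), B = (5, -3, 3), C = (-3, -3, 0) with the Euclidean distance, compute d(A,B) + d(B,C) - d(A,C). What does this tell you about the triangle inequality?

d(A,B) = √(4² + 3² + 5²) = √50 ≈ 7.0711, d(B,C) = √(8² + 0² + 3²) = √73 ≈ 8.544, d(A,C) = √(4² + 3² + 2²) = √29 ≈ 5.3852.
d(A,B) + d(B,C) - d(A,C) = 7.0711 + 8.544 - 5.3852 = 15.6151 - 5.3852 = 10.2299 (to 4 decimal places). This is ≥ 0, so the triangle inequality holds for these points.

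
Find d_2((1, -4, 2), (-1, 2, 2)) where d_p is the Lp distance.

(Σ|x_i - y_i|^2)^(1/2) = (|1 - (-1)|^2 + |-4 - 2|^2 + |2 - 2|^2)^(1/2)
= (2^2 + 6^2 + 0^2)^(1/2) = (4 + 36 + 0)^(1/2) = (40)^(1/2) ≈ 6.3246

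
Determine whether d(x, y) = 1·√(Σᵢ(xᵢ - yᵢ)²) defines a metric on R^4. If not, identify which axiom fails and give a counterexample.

Yes. The L2 (Euclidean) norm induces a metric on R^4, and multiplying a metric by a positive constant 1 > 0 preserves all four axioms: non-negativity (1·||x-y|| ≥ 0), identity (1·||x-y|| = 0 ⟺ ||x-y|| = 0 ⟺ x = y), symmetry (||x-y|| = ||y-x||), and the triangle inequality (1·||x-z|| ≤ 1·||x-y|| + 1·||y-z||). So d is a metric.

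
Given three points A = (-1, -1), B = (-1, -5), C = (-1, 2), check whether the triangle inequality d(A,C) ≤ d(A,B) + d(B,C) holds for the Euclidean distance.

d(A,B) = √(0² + 4²) = √16 = 4, d(B,C) = √(0² + 7²) = √49 = 7, d(A,C) = √(0² + 3²) = √9 = 3.
d(A,C) = 3 ≤ 4 + 7 = 11. Triangle inequality is satisfied.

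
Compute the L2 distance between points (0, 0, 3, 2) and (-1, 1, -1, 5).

(Σ|x_i - y_i|^2)^(1/2) = (|0 - (-1)|^2 + |0 - 1|^2 + |3 - (-1)|^2 + |2 - 5|^2)^(1/2)
= (1^2 + 1^2 + 4^2 + 3^2)^(1/2) = (1 + 1 + 16 + 9)^(1/2) = (27)^(1/2) ≈ 5.1962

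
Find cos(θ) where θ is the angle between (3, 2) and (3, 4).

With u = (3, 2), v = (3, 4):
u·v = 3·3 + 2·4 = 9 + 8 = 17.
|u| = √(3² + 2²) = √13, |v| = √(3² + 4²) = √25, so |u||v| = √(13·25) = √325.
cos θ = (u·v)/(|u||v|) = 17/√325 ≈ 0.943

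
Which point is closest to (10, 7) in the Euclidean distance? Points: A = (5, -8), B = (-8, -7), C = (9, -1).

Distances: d(A) ≈ 15.8114, d(B) ≈ 22.8035, d(C) ≈ 8.0623. Nearest: C = (9, -1) with distance 8.0623.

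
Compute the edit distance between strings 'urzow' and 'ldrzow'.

Let D[i][j] be the edit distance between the first i characters of 'urzow' and the first j characters of 'ldrzow', with D[i][0] = i, D[0][j] = j, and D[i][j] = D[i-1][j-1] if the characters match, else 1 + min(D[i-1][j], D[i][j-1], D[i-1][j-1]). Filling the table (rows: prefixes of 'urzow', columns: prefixes of 'ldrzow'):
     ε  l  d  r  z  o  w
  ε  0  1  2  3  4  5  6
  u  1  1  2  3  4  5  6
  r  2  2  2  2  3  4  5
  z  3  3  3  3  2  3  4
  o  4  4  4  4  3  2  3
  w  5  5  5  5  4  3  2
The bottom-right entry gives D[5][6] = 2, so no sequence of fewer than 2 edits works. Backtracking through the table gives one optimal edit sequence (2 edits):
  urzow → lurzow (ins l @1)
  lurzow → ldrzow (sub u→d @2)
Edit distance = 2.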